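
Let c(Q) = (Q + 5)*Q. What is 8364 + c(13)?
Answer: 8598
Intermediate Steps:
c(Q) = Q*(5 + Q) (c(Q) = (5 + Q)*Q = Q*(5 + Q))
8364 + c(13) = 8364 + 13*(5 + 13) = 8364 + 13*18 = 8364 + 234 = 8598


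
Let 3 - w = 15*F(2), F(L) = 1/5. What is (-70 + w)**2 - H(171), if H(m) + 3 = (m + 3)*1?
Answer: 4729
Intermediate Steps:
F(L) = 1/5 (F(L) = 1*(1/5) = 1/5)
w = 0 (w = 3 - 15/5 = 3 - 1*3 = 3 - 3 = 0)
H(m) = m (H(m) = -3 + (m + 3)*1 = -3 + (3 + m)*1 = -3 + (3 + m) = m)
(-70 + w)**2 - H(171) = (-70 + 0)**2 - 1*171 = (-70)**2 - 171 = 4900 - 171 = 4729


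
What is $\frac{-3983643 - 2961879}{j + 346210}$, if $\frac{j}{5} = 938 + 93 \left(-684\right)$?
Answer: $- \frac{3472761}{16420} \approx -211.5$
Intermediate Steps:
$j = -313370$ ($j = 5 \left(938 + 93 \left(-684\right)\right) = 5 \left(938 - 63612\right) = 5 \left(-62674\right) = -313370$)
$\frac{-3983643 - 2961879}{j + 346210} = \frac{-3983643 - 2961879}{-313370 + 346210} = - \frac{6945522}{32840} = \left(-6945522\right) \frac{1}{32840} = - \frac{3472761}{16420}$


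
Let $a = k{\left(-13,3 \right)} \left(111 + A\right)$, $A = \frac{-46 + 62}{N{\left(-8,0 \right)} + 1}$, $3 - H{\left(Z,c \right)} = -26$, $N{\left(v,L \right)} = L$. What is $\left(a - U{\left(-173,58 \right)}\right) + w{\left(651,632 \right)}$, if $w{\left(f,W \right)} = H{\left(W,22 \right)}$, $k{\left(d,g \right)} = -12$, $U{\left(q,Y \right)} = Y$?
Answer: $-1553$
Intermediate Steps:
$H{\left(Z,c \right)} = 29$ ($H{\left(Z,c \right)} = 3 - -26 = 3 + 26 = 29$)
$A = 16$ ($A = \frac{-46 + 62}{0 + 1} = \frac{16}{1} = 16 \cdot 1 = 16$)
$w{\left(f,W \right)} = 29$
$a = -1524$ ($a = - 12 \left(111 + 16\right) = \left(-12\right) 127 = -1524$)
$\left(a - U{\left(-173,58 \right)}\right) + w{\left(651,632 \right)} = \left(-1524 - 58\right) + 29 = -1582 + 29 = -1553$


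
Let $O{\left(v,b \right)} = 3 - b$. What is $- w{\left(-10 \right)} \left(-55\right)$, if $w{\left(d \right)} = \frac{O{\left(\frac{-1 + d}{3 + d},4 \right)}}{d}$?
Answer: $\frac{11}{2} \approx 5.5$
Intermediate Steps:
$w{\left(d \right)} = - \frac{1}{d}$ ($w{\left(d \right)} = \frac{3 - 4}{d} = - \frac{1}{d}$)
$- w{\left(-10 \right)} \left(-55\right) = - - \frac{1}{-10} \left(-55\right) = - \left(-1\right) \left(- \frac{1}{10}\right) \left(-55\right) = - \frac{-55}{10} = \left(-1\right) \left(- \frac{11}{2}\right) = \frac{11}{2}$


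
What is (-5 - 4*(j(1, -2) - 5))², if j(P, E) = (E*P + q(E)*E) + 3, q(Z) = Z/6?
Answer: 625/9 ≈ 69.444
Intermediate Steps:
q(Z) = Z/6 (q(Z) = Z*(⅙) = Z/6)
j(P, E) = 3 + E²/6 + E*P (j(P, E) = (E*P + (E/6)*E) + 3 = (E*P + E²/6) + 3 = (E²/6 + E*P) + 3 = 3 + E²/6 + E*P)
(-5 - 4*(j(1, -2) - 5))² = (-5 - 4*((3 + (⅙)*(-2)² - 2*1) - 5))² = (-5 - 4*((3 + (⅙)*4 - 2) - 5))² = (-5 - 4*((3 + ⅔ - 2) - 5))² = (-5 - 4*(5/3 - 5))² = (-5 - 4*(-10/3))² = (-5 + 40/3)² = (25/3)² = 625/9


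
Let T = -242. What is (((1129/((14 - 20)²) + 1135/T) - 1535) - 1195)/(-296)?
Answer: 11775701/1289376 ≈ 9.1329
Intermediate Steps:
(((1129/((14 - 20)²) + 1135/T) - 1535) - 1195)/(-296) = (((1129/((14 - 20)²) + 1135/(-242)) - 1535) - 1195)/(-296) = (((1129/((-6)²) + 1135*(-1/242)) - 1535) - 1195)*(-1/296) = (((1129/36 - 1135/242) - 1535) - 1195)*(-1/296) = ((116179/4356 - 1535) - 1195)*(-1/296) = (-6570281/4356 - 1195)*(-1/296) = -11775701/4356*(-1/296) = 11775701/1289376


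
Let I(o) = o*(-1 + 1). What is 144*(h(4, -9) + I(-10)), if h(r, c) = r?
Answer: 576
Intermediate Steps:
I(o) = 0 (I(o) = o*0 = 0)
144*(h(4, -9) + I(-10)) = 144*(4 + 0) = 144*4 = 576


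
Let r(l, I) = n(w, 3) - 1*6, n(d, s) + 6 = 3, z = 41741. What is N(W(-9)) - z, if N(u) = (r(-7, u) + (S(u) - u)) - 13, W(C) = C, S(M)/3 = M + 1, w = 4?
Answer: -41778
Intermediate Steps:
n(d, s) = -3 (n(d, s) = -6 + 3 = -3)
S(M) = 3 + 3*M (S(M) = 3*(M + 1) = 3*(1 + M) = 3 + 3*M)
r(l, I) = -9 (r(l, I) = -3 - 1*6 = -3 - 6 = -9)
N(u) = -19 + 2*u (N(u) = (-9 + ((3 + 3*u) - u)) - 13 = (-9 + (3 + 2*u)) - 13 = (-6 + 2*u) - 13 = -19 + 2*u)
N(W(-9)) - z = (-19 + 2*(-9)) - 1*41741 = (-19 - 18) - 41741 = -37 - 41741 = -41778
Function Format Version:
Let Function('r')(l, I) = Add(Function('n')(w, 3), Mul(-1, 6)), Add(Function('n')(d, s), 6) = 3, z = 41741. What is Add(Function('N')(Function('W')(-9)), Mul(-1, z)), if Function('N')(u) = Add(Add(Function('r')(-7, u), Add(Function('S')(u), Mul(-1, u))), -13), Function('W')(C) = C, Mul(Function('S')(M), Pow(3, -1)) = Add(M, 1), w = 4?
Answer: -41778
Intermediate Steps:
Function('n')(d, s) = -3 (Function('n')(d, s) = Add(-6, 3) = -3)
Function('S')(M) = Add(3, Mul(3, M)) (Function('S')(M) = Mul(3, Add(M, 1)) = Mul(3, Add(1, M)) = Add(3, Mul(3, M)))
Function('r')(l, I) = -9 (Function('r')(l, I) = Add(-3, Mul(-1, 6)) = Add(-3, -6) = -9)
Function('N')(u) = Add(-19, Mul(2, u)) (Function('N')(u) = Add(Add(-9, Add(Add(3, Mul(3, u)), Mul(-1, u))), -13) = Add(Add(-9, Add(3, Mul(2, u))), -13) = Add(Add(-6, Mul(2, u)), -13) = Add(-19, Mul(2, u)))
Add(Function('N')(Function('W')(-9)), Mul(-1, z)) = Add(Add(-19, Mul(2, -9)), Mul(-1, 41741)) = Add(Add(-19, -18), -41741) = Add(-37, -41741) = -41778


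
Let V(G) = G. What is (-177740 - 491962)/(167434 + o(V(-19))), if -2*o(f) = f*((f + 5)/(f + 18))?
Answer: -669702/167567 ≈ -3.9966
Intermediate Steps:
o(f) = -f*(5 + f)/(2*(18 + f)) (o(f) = -f*(f + 5)/(f + 18)/2 = -f*(5 + f)/(18 + f)/2 = -f*(5 + f)/(2*(18 + f)))
(-177740 - 491962)/(167434 + o(V(-19))) = (-177740 - 491962)/(167434 - 1*(-19)*(5 - 19)/(36 + 2*(-19))) = -669702/(167434 - 1*(-19)*(-14)/(36 - 38)) = -669702/(167434 - 1*(-19)*(-14)/(-2)) = -669702/(167434 - 1*(-19)*(-1/2)*(-14)) = -669702/(167434 + 133) = -669702/167567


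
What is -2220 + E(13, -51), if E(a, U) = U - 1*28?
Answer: -2299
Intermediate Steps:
E(a, U) = -28 + U (E(a, U) = U - 28 = -28 + U)
-2220 + E(13, -51) = -2220 + (-28 - 51) = -2220 - 79 = -2299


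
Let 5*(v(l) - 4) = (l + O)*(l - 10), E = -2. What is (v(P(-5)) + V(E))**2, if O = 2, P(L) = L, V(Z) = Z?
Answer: 121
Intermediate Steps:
v(l) = 4 + (-10 + l)*(2 + l)/5 (v(l) = 4 + ((l + 2)*(l - 10))/5 = 4 + ((2 + l)*(-10 + l))/5 = 4 + ((-10 + l)*(2 + l))/5 = 4 + (-10 + l)*(2 + l)/5)
(v(P(-5)) + V(E))**2 = ((1/5)*(-5)*(-8 - 5) - 2)**2 = ((1/5)*(-5)*(-13) - 2)**2 = (13 - 2)**2 = 11**2 = 121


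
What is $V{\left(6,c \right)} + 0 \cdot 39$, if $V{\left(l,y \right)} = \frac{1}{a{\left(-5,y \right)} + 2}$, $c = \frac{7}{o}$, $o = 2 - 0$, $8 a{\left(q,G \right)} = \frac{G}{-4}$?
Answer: $\frac{64}{121} \approx 0.52893$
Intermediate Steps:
$a{\left(q,G \right)} = - \frac{G}{32}$ ($a{\left(q,G \right)} = \frac{G \frac{1}{-4}}{8} = \frac{G \left(- \frac{1}{4}\right)}{8} = \frac{\left(- \frac{1}{4}\right) G}{8} = - \frac{G}{32}$)
$o = 2$ ($o = 2 + 0 = 2$)
$c = \frac{7}{2} \approx 3.5$
$V{\left(l,y \right)} = \frac{1}{2 - \frac{y}{32}}$ ($V{\left(l,y \right)} = \frac{1}{- \frac{y}{32} + 2} = \frac{1}{2 - \frac{y}{32}}$)
$V{\left(6,c \right)} + 0 \cdot 39 = - \frac{32}{-64 + \frac{7}{2}} + 0 \cdot 39 = - \frac{32}{- \frac{121}{2}} + 0 = \left(-32\right) \left(- \frac{2}{121}\right) + 0 = \frac{64}{121} + 0 = \frac{64}{121}$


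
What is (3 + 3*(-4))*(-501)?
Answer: 4509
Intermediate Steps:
(3 + 3*(-4))*(-501) = (3 - 12)*(-501) = -9*(-501) = 4509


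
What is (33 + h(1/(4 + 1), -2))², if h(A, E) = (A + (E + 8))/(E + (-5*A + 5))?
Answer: 130321/100 ≈ 1303.2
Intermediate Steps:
h(A, E) = (8 + A + E)/(5 + E - 5*A) (h(A, E) = (A + (8 + E))/(E + (5 - 5*A)) = (8 + A + E)/(5 + E - 5*A))
(33 + h(1/(4 + 1), -2))² = (33 + (8 + 1/(4 + 1) - 2)/(5 - 2 - 5/(4 + 1)))² = (33 + (8 + 1/5 - 2)/(5 - 2 - 5/5))² = (33 + (8 + ⅕ - 2)/(5 - 2 - 5*⅕))² = (33 + (31/5)/(5 - 2 - 1))² = (33 + (31/5)/2)² = (33 + (½)*(31/5))² = (33 + 31/10)² = (361/10)² = 130321/100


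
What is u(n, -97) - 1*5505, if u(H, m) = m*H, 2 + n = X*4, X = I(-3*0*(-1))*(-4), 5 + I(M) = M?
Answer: -13071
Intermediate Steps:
I(M) = -5 + M
X = 20 (X = (-5 - 3*0*(-1))*(-4) = (-5 + 0*(-1))*(-4) = (-5 + 0)*(-4) = -5*(-4) = 20)
n = 78 (n = -2 + 20*4 = -2 + 80 = 78)
u(H, m) = H*m
u(n, -97) - 1*5505 = 78*(-97) - 1*5505 = -7566 - 5505 = -13071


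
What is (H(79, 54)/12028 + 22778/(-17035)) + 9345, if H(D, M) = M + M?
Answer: 478622536024/51224245 ≈ 9343.7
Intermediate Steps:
H(D, M) = 2*M
(H(79, 54)/12028 + 22778/(-17035)) + 9345 = ((2*54)/12028 + 22778/(-17035)) + 9345 = (108*(1/12028) + 22778*(-1/17035)) + 9345 = (27/3007 - 22778/17035) + 9345 = -68033501/51224245 + 9345 = 478622536024/51224245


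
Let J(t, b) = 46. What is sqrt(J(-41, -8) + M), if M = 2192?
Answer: sqrt(2238) ≈ 47.307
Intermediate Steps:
sqrt(J(-41, -8) + M) = sqrt(46 + 2192) = sqrt(2238)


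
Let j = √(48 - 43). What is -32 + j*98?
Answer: -32 + 98*√5 ≈ 187.13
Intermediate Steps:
j = √5 ≈ 2.2361
-32 + j*98 = -32 + √5*98 = -32 + 98*√5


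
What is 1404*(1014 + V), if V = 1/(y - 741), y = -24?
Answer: 121010604/85 ≈ 1.4237e+6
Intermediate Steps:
V = -1/765 (V = 1/(-24 - 741) = 1/(-765) = -1/765 ≈ -0.0013072)
1404*(1014 + V) = 1404*(1014 - 1/765) = 1404*(775709/765) = 121010604/85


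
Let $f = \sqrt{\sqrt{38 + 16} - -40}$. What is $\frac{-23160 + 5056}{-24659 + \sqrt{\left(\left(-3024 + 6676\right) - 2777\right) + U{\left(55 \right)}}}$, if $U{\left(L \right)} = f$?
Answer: $\frac{18104}{24659 - \sqrt{875 + \sqrt{40 + 3 \sqrt{6}}}} \approx 0.73506$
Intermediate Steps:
$f = \sqrt{40 + 3 \sqrt{6}}$ ($f = \sqrt{\sqrt{54} + 40} = \sqrt{3 \sqrt{6} + 40} = \sqrt{40 + 3 \sqrt{6}} \approx 6.881$)
$U{\left(L \right)} = \sqrt{40 + 3 \sqrt{6}}$
$\frac{-23160 + 5056}{-24659 + \sqrt{\left(\left(-3024 + 6676\right) - 2777\right) + U{\left(55 \right)}}} = \frac{-23160 + 5056}{-24659 + \sqrt{\left(\left(-3024 + 6676\right) - 2777\right) + \sqrt{40 + 3 \sqrt{6}}}} = - \frac{18104}{-24659 + \sqrt{\left(3652 - 2777\right) + \sqrt{40 + 3 \sqrt{6}}}} = - \frac{18104}{-24659 + \sqrt{875 + \sqrt{40 + 3 \sqrt{6}}}}$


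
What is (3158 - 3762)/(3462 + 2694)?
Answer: -151/1539 ≈ -0.098116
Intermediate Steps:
(3158 - 3762)/(3462 + 2694) = -604/6156 = -604*1/6156 = -151/1539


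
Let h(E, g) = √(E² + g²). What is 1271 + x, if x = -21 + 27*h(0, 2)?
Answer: 1304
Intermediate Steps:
x = 33 (x = -21 + 27*√(0² + 2²) = -21 + 27*√(0 + 4) = -21 + 27*√4 = -21 + 27*2 = -21 + 54 = 33)
1271 + x = 1271 + 33 = 1304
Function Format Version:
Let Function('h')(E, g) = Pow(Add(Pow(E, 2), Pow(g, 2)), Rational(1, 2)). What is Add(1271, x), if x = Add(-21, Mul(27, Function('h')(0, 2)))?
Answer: 1304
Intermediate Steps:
x = 33 (x = Add(-21, Mul(27, Pow(Add(Pow(0, 2), Pow(2, 2)), Rational(1, 2)))) = Add(-21, Mul(27, Pow(Add(0, 4), Rational(1, 2)))) = Add(-21, Mul(27, Pow(4, Rational(1, 2)))) = Add(-21, Mul(27, 2)) = Add(-21, 54) = 33)
Add(1271, x) = Add(1271, 33) = 1304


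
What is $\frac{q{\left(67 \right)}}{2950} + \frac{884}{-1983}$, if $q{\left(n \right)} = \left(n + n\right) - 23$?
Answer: $- \frac{2387687}{5849850} \approx -0.40816$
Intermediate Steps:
$q{\left(n \right)} = -23 + 2 n$ ($q{\left(n \right)} = 2 n - 23 = -23 + 2 n$)
$\frac{q{\left(67 \right)}}{2950} + \frac{884}{-1983} = \frac{-23 + 2 \cdot 67}{2950} + \frac{884}{-1983} = \left(-23 + 134\right) \frac{1}{2950} + 884 \left(- \frac{1}{1983}\right) = 111 \cdot \frac{1}{2950} - \frac{884}{1983} = \frac{111}{2950} - \frac{884}{1983} = - \frac{2387687}{5849850}$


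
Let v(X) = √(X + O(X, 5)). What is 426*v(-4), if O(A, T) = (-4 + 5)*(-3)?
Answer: 426*I*√7 ≈ 1127.1*I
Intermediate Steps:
O(A, T) = -3 (O(A, T) = 1*(-3) = -3)
v(X) = √(-3 + X) (v(X) = √(X - 3) = √(-3 + X))
426*v(-4) = 426*√(-3 - 4) = 426*√(-7) = 426*(I*√7) = 426*I*√7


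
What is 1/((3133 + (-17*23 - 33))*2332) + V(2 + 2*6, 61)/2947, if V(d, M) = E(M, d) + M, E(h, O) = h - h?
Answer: 55051945/2659620348 ≈ 0.020699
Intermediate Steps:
E(h, O) = 0
V(d, M) = M (V(d, M) = 0 + M = M)
1/((3133 + (-17*23 - 33))*2332) + V(2 + 2*6, 61)/2947 = 1/((3133 + (-17*23 - 33))*2332) + 61/2947 = (1/2332)/(3133 + (-391 - 33)) + 61*(1/2947) = (1/2332)/(3133 - 424) + 61/2947 = (1/2332)/2709 + 61/2947 = (1/2709)*(1/2332) + 61/2947 = 1/6317388 + 61/2947 = 55051945/2659620348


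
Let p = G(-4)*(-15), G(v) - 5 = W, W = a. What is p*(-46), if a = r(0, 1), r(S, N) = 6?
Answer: 7590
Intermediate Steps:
a = 6
W = 6
G(v) = 11 (G(v) = 5 + 6 = 11)
p = -165 (p = 11*(-15) = -165)
p*(-46) = -165*(-46) = 7590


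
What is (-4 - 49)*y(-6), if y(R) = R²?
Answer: -1908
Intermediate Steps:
(-4 - 49)*y(-6) = (-4 - 49)*(-6)² = -53*36 = -1908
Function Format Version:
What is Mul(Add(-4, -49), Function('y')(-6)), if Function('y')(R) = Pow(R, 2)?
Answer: -1908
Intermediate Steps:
Mul(Add(-4, -49), Function('y')(-6)) = Mul(Add(-4, -49), Pow(-6, 2)) = Mul(-53, 36) = -1908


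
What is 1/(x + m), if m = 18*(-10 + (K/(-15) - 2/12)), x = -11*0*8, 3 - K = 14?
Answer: -5/849 ≈ -0.0058893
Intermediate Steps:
K = -11 (K = 3 - 1*14 = 3 - 14 = -11)
x = 0 (x = 0*8 = 0)
m = -849/5 (m = 18*(-10 + (-11/(-15) - 2/12)) = 18*(-10 + (-11*(-1/15) - 2*1/12)) = 18*(-10 + (11/15 - ⅙)) = 18*(-10 + 17/30) = 18*(-283/30) = -849/5 ≈ -169.80)
1/(x + m) = 1/(0 - 849/5) = 1/(-849/5) = -5/849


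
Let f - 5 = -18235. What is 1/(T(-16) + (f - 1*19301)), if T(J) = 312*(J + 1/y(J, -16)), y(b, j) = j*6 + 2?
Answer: -47/1998737 ≈ -2.3515e-5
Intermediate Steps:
f = -18230 (f = 5 - 18235 = -18230)
y(b, j) = 2 + 6*j (y(b, j) = 6*j + 2 = 2 + 6*j)
T(J) = -156/47 + 312*J (T(J) = 312*(J + 1/(2 + 6*(-16))) = 312*(J + 1/(2 - 96)) = 312*(J + 1/(-94)) = 312*(J - 1/94) = 312*(-1/94 + J) = -156/47 + 312*J)
1/(T(-16) + (f - 1*19301)) = 1/((-156/47 + 312*(-16)) + (-18230 - 1*19301)) = 1/((-156/47 - 4992) + (-18230 - 19301)) = 1/(-234780/47 - 37531) = 1/(-1998737/47) = -47/1998737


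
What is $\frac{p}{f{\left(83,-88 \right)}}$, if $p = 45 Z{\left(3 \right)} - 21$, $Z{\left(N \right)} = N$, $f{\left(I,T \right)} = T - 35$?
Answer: $- \frac{38}{41} \approx -0.92683$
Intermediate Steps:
$f{\left(I,T \right)} = -35 + T$
$p = 114$ ($p = 45 \cdot 3 - 21 = 135 - 21 = 114$)
$\frac{p}{f{\left(83,-88 \right)}} = \frac{114}{-35 - 88} = \frac{114}{-123} = 114 \left(- \frac{1}{123}\right) = - \frac{38}{41}$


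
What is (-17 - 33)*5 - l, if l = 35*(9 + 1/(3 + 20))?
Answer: -13030/23 ≈ -566.52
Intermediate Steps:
l = 7280/23 (l = 35*(9 + 1/23) = 35*(208/23) = 7280/23 ≈ 316.52)
(-17 - 33)*5 - l = (-17 - 33)*5 - 1*7280/23 = -50*5 - 7280/23 = -250 - 7280/23 = -13030/23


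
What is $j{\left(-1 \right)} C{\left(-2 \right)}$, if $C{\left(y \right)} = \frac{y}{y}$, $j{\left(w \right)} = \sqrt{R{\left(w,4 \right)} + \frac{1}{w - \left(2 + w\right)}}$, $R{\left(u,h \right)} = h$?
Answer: $\frac{\sqrt{14}}{2} \approx 1.8708$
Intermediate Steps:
$j{\left(w \right)} = \frac{\sqrt{14}}{2}$ ($j{\left(w \right)} = \sqrt{4 + \frac{1}{w - \left(2 + w\right)}} = \sqrt{4 + \frac{1}{-2}} = \sqrt{4 - \frac{1}{2}} = \sqrt{\frac{7}{2}} = \frac{\sqrt{14}}{2}$)
$C{\left(y \right)} = 1$
$j{\left(-1 \right)} C{\left(-2 \right)} = \frac{\sqrt{14}}{2} \cdot 1 = \frac{\sqrt{14}}{2}$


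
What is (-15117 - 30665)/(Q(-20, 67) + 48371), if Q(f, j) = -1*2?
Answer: -45782/48369 ≈ -0.94652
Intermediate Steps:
Q(f, j) = -2
(-15117 - 30665)/(Q(-20, 67) + 48371) = (-15117 - 30665)/(-2 + 48371) = -45782/48369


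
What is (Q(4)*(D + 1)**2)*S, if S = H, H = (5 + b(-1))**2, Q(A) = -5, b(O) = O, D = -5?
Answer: -1280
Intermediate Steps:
H = 16 (H = (5 - 1)**2 = 4**2 = 16)
S = 16
(Q(4)*(D + 1)**2)*S = -5*(-5 + 1)**2*16 = -5*(-4)**2*16 = -5*16*16 = -80*16 = -1280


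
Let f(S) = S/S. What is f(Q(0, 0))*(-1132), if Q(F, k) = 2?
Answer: -1132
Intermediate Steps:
f(S) = 1
f(Q(0, 0))*(-1132) = 1*(-1132) = -1132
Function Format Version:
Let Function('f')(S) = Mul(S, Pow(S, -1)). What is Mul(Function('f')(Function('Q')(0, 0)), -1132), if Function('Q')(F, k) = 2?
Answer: -1132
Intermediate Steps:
Function('f')(S) = 1
Mul(Function('f')(Function('Q')(0, 0)), -1132) = Mul(1, -1132) = -1132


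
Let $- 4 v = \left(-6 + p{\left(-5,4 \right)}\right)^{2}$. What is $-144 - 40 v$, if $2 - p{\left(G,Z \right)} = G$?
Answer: $-134$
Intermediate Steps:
$p{\left(G,Z \right)} = 2 - G$
$v = - \frac{1}{4}$ ($v = - \frac{\left(-6 + \left(2 - -5\right)\right)^{2}}{4} = - \frac{\left(-6 + \left(2 + 5\right)\right)^{2}}{4} = - \frac{\left(-6 + 7\right)^{2}}{4} = - \frac{1^{2}}{4} = \left(- \frac{1}{4}\right) 1 = - \frac{1}{4} \approx -0.25$)
$-144 - 40 v = -144 - -10 = -144 + 10 = -134$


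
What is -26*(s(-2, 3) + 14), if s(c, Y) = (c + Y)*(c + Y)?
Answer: -390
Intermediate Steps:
s(c, Y) = (Y + c)² (s(c, Y) = (Y + c)*(Y + c) = (Y + c)²)
-26*(s(-2, 3) + 14) = -26*((3 - 2)² + 14) = -26*(1² + 14) = -26*(1 + 14) = -26*15 = -390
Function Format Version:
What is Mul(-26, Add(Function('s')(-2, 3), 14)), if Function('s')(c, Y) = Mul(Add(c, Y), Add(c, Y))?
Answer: -390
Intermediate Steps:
Function('s')(c, Y) = Pow(Add(Y, c), 2) (Function('s')(c, Y) = Mul(Add(Y, c), Add(Y, c)) = Pow(Add(Y, c), 2))
Mul(-26, Add(Function('s')(-2, 3), 14)) = Mul(-26, Add(Pow(Add(3, -2), 2), 14)) = Mul(-26, Add(Pow(1, 2), 14)) = Mul(-26, Add(1, 14)) = Mul(-26, 15) = -390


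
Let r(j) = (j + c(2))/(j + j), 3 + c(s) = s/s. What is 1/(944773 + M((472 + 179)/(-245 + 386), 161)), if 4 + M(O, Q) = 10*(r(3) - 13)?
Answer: 3/2833922 ≈ 1.0586e-6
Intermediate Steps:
c(s) = -2 (c(s) = -3 + s/s = -3 + 1 = -2)
r(j) = (-2 + j)/(2*j) (r(j) = (j - 2)/(j + j) = (-2 + j)/((2*j)) = (-2 + j)*(1/(2*j)) = (-2 + j)/(2*j))
M(O, Q) = -397/3 (M(O, Q) = -4 + 10*((½)*(-2 + 3)/3 - 13) = -4 + 10*((½)*(⅓)*1 - 13) = -4 + 10*(⅙ - 13) = -4 + 10*(-77/6) = -4 - 385/3 = -397/3)
1/(944773 + M((472 + 179)/(-245 + 386), 161)) = 1/(944773 - 397/3) = 1/(2833922/3) = 3/2833922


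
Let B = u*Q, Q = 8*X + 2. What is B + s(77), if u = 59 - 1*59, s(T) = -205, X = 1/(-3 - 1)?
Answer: -205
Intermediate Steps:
X = -¼ (X = 1/(-4) = -¼ ≈ -0.25000)
u = 0 (u = 59 - 59 = 0)
Q = 0 (Q = 8*(-¼) + 2 = -2 + 2 = 0)
B = 0 (B = 0*0 = 0)
B + s(77) = 0 - 205 = -205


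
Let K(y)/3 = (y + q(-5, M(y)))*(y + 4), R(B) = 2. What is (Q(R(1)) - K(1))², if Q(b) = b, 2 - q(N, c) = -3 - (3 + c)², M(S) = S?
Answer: 107584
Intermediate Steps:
q(N, c) = 5 + (3 + c)² (q(N, c) = 2 - (-3 - (3 + c)²) = 2 + (3 + (3 + c)²) = 5 + (3 + c)²)
K(y) = 3*(4 + y)*(5 + y + (3 + y)²) (K(y) = 3*((y + (5 + (3 + y)²))*(y + 4)) = 3*((5 + y + (3 + y)²)*(4 + y)) = 3*((4 + y)*(5 + y + (3 + y)²)) = 3*(4 + y)*(5 + y + (3 + y)²))
(Q(R(1)) - K(1))² = (2 - (168 + 3*1³ + 33*1² + 126*1))² = (2 - (168 + 3*1 + 33*1 + 126))² = (2 - (168 + 3 + 33 + 126))² = (2 - 1*330)² = (2 - 330)² = (-328)² = 107584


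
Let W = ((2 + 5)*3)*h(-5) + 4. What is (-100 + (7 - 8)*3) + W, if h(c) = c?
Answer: -204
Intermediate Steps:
W = -101 (W = ((2 + 5)*3)*(-5) + 4 = (7*3)*(-5) + 4 = 21*(-5) + 4 = -105 + 4 = -101)
(-100 + (7 - 8)*3) + W = (-100 + (7 - 8)*3) - 101 = (-100 - 1*3) - 101 = (-100 - 3) - 101 = -103 - 101 = -204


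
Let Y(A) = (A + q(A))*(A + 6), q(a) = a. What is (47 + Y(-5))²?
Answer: 1369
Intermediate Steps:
Y(A) = 2*A*(6 + A) (Y(A) = (A + A)*(A + 6) = (2*A)*(6 + A) = 2*A*(6 + A))
(47 + Y(-5))² = (47 + 2*(-5)*(6 - 5))² = (47 + 2*(-5)*1)² = (47 - 10)² = 37² = 1369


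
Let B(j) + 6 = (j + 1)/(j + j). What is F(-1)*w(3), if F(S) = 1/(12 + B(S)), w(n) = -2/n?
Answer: -1/9 ≈ -0.11111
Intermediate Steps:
B(j) = -6 + (1 + j)/(2*j) (B(j) = -6 + (j + 1)/(j + j) = -6 + (1 + j)/((2*j)) = -6 + (1 + j)*(1/(2*j)) = -6 + (1 + j)/(2*j))
F(S) = 1/(12 + (1 - 11*S)/(2*S))
F(-1)*w(3) = (2*(-1)/(1 + 13*(-1)))*(-2/3) = (2*(-1)/(1 - 13))*(-2*1/3) = (2*(-1)/(-12))*(-2/3) = (2*(-1)*(-1/12))*(-2/3) = (1/6)*(-2/3) = -1/9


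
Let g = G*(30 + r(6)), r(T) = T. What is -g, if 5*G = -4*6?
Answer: 864/5 ≈ 172.80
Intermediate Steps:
G = -24/5 (G = (-4*6)/5 = (1/5)*(-24) = -24/5 ≈ -4.8000)
g = -864/5 (g = -24*(30 + 6)/5 = -24/5*36 = -864/5 ≈ -172.80)
-g = -1*(-864/5) = 864/5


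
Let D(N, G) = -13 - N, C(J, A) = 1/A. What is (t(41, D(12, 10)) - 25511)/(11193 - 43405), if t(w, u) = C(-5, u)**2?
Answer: 7972187/10066250 ≈ 0.79197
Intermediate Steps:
t(w, u) = u**(-2) (t(w, u) = (1/u)**2 = u**(-2))
(t(41, D(12, 10)) - 25511)/(11193 - 43405) = ((-13 - 1*12)**(-2) - 25511)/(11193 - 43405) = ((-13 - 12)**(-2) - 25511)/(-32212) = ((-25)**(-2) - 25511)*(-1/32212) = (1/625 - 25511)*(-1/32212) = -15944374/625*(-1/32212) = 7972187/10066250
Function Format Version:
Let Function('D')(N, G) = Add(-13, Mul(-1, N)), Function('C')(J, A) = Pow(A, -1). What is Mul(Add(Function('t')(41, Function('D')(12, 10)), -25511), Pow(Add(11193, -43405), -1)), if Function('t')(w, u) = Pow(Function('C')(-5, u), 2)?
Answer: Rational(7972187, 10066250) ≈ 0.79197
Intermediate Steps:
Function('t')(w, u) = Pow(u, -2) (Function('t')(w, u) = Pow(Pow(u, -1), 2) = Pow(u, -2))
Mul(Add(Function('t')(41, Function('D')(12, 10)), -25511), Pow(Add(11193, -43405), -1)) = Mul(Add(Pow(Add(-13, Mul(-1, 12)), -2), -25511), Pow(Add(11193, -43405), -1)) = Mul(Add(Pow(Add(-13, -12), -2), -25511), Pow(-32212, -1)) = Mul(Add(Pow(-25, -2), -25511), Rational(-1, 32212)) = Mul(Add(Rational(1, 625), -25511), Rational(-1, 32212)) = Mul(Rational(-15944374, 625), Rational(-1, 32212)) = Rational(7972187, 10066250)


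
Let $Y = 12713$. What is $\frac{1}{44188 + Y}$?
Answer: $\frac{1}{56901} \approx 1.7574 \cdot 10^{-5}$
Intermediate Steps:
$\frac{1}{44188 + Y} = \frac{1}{44188 + 12713} = \frac{1}{56901}$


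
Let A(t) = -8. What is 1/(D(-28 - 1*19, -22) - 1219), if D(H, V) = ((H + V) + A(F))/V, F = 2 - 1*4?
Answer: -2/2431 ≈ -0.00082271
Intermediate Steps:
F = -2 (F = 2 - 4 = -2)
D(H, V) = (-8 + H + V)/V (D(H, V) = ((H + V) - 8)/V = (-8 + H + V)/V)
1/(D(-28 - 1*19, -22) - 1219) = 1/((-8 + (-28 - 1*19) - 22)/(-22) - 1219) = 1/(-(-8 + (-28 - 19) - 22)/22 - 1219) = 1/(-(-8 - 47 - 22)/22 - 1219) = 1/(-1/22*(-77) - 1219) = 1/(7/2 - 1219) = 1/(-2431/2) = -2/2431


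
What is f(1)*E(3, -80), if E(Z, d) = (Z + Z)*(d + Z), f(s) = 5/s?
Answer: -2310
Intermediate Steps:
E(Z, d) = 2*Z*(Z + d) (E(Z, d) = (2*Z)*(Z + d) = 2*Z*(Z + d))
f(1)*E(3, -80) = (5/1)*(2*3*(3 - 80)) = (5*1)*(2*3*(-77)) = 5*(-462) = -2310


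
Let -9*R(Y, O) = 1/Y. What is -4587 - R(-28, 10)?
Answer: -1155925/252 ≈ -4587.0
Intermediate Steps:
R(Y, O) = -1/(9*Y)
-4587 - R(-28, 10) = -4587 - (-1)/(9*(-28)) = -4587 - (-1)*(-1)/(9*28) = -4587 - 1*1/252 = -4587 - 1/252 = -1155925/252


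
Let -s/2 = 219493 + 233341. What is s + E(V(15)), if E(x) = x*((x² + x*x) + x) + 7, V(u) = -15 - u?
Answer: -958761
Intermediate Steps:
E(x) = 7 + x*(x + 2*x²) (E(x) = x*((x² + x²) + x) + 7 = x*(2*x² + x) + 7 = x*(x + 2*x²) + 7 = 7 + x*(x + 2*x²))
s = -905668 (s = -2*(219493 + 233341) = -2*452834 = -905668)
s + E(V(15)) = -905668 + (7 + (-15 - 1*15)² + 2*(-15 - 1*15)³) = -905668 + (7 + (-15 - 15)² + 2*(-15 - 15)³) = -905668 + (7 + (-30)² + 2*(-30)³) = -905668 + (7 + 900 + 2*(-27000)) = -905668 + (7 + 900 - 54000) = -905668 - 53093 = -958761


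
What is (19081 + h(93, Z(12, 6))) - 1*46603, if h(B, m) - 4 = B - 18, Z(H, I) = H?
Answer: -27443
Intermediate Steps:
h(B, m) = -14 + B (h(B, m) = 4 + (B - 18) = 4 + (-18 + B) = -14 + B)
(19081 + h(93, Z(12, 6))) - 1*46603 = (19081 + (-14 + 93)) - 1*46603 = (19081 + 79) - 46603 = 19160 - 46603 = -27443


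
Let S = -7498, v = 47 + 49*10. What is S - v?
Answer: -8035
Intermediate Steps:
v = 537 (v = 47 + 490 = 537)
S - v = -7498 - 1*537 = -7498 - 537 = -8035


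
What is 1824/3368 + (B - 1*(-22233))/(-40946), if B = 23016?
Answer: -9714141/17238266 ≈ -0.56352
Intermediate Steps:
1824/3368 + (B - 1*(-22233))/(-40946) = 1824/3368 + (23016 - 1*(-22233))/(-40946) = 1824*(1/3368) + (23016 + 22233)*(-1/40946) = 228/421 + 45249*(-1/40946) = 228/421 - 45249/40946 = -9714141/17238266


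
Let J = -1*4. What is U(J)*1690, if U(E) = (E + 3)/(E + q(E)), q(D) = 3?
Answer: 1690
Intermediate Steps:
J = -4
U(E) = 1 (U(E) = (E + 3)/(E + 3) = (3 + E)/(3 + E) = 1)
U(J)*1690 = 1*1690 = 1690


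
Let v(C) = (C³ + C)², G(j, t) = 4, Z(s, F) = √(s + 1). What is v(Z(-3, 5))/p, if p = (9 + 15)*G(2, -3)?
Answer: -1/48 ≈ -0.020833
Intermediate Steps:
Z(s, F) = √(1 + s)
v(C) = (C + C³)²
p = 96 (p = (9 + 15)*4 = 24*4 = 96)
v(Z(-3, 5))/p = ((√(1 - 3))²*(1 + (√(1 - 3))²)²)/96 = ((√(-2))²*(1 + (√(-2))²)²)*(1/96) = ((I*√2)²*(1 + (I*√2)²)²)*(1/96) = -2*(1 - 2)²*(1/96) = -2*(-1)²*(1/96) = -2*1*(1/96) = -2*1/96 = -1/48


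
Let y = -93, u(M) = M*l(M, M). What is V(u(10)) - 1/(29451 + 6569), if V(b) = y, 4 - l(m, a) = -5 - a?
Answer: -3349861/36020 ≈ -93.000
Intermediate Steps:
l(m, a) = 9 + a (l(m, a) = 4 - (-5 - a) = 4 + (5 + a) = 9 + a)
u(M) = M*(9 + M)
V(b) = -93
V(u(10)) - 1/(29451 + 6569) = -93 - 1/(29451 + 6569) = -93 - 1/36020 = -3349861/36020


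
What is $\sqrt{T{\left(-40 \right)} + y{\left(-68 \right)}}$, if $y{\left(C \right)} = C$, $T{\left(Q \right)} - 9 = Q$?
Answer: $3 i \sqrt{11} \approx 9.9499 i$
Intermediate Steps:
$T{\left(Q \right)} = 9 + Q$
$\sqrt{T{\left(-40 \right)} + y{\left(-68 \right)}} = \sqrt{\left(9 - 40\right) - 68} = \sqrt{-31 - 68} = \sqrt{-99} = 3 i \sqrt{11}$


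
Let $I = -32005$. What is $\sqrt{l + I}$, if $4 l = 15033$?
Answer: $\frac{i \sqrt{112987}}{2} \approx 168.07 i$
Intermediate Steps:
$l = \frac{15033}{4}$ ($l = \frac{1}{4} \cdot 15033 = \frac{15033}{4} \approx 3758.3$)
$\sqrt{l + I} = \sqrt{\frac{15033}{4} - 32005} = \sqrt{- \frac{112987}{4}} = \frac{i \sqrt{112987}}{2}$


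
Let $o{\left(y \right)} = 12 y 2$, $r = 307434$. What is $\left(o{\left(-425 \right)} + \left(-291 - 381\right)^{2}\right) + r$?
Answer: $748818$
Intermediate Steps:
$o{\left(y \right)} = 24 y$
$\left(o{\left(-425 \right)} + \left(-291 - 381\right)^{2}\right) + r = \left(24 \left(-425\right) + \left(-291 - 381\right)^{2}\right) + 307434 = \left(-10200 + \left(-672\right)^{2}\right) + 307434 = \left(-10200 + 451584\right) + 307434 = 441384 + 307434 = 748818$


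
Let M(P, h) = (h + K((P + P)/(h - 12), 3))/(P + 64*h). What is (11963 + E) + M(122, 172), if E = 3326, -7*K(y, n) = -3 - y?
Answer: 47646687941/3116400 ≈ 15289.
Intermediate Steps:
K(y, n) = 3/7 + y/7 (K(y, n) = -(-3 - y)/7 = 3/7 + y/7)
M(P, h) = (3/7 + h + 2*P/(7*(-12 + h)))/(P + 64*h) (M(P, h) = (h + (3/7 + ((P + P)/(h - 12))/7))/(P + 64*h) = (h + (3/7 + ((2*P)/(-12 + h))/7))/(P + 64*h) = (h + (3/7 + (2*P/(-12 + h))/7))/(P + 64*h) = (h + (3/7 + 2*P/(7*(-12 + h))))/(P + 64*h) = (3/7 + h + 2*P/(7*(-12 + h)))/(P + 64*h))
(11963 + E) + M(122, 172) = (11963 + 3326) + (-36 + 2*122 + 3*172 + 7*172*(-12 + 172))/(7*(-12 + 172)*(122 + 64*172)) = 15289 + (⅐)*(-36 + 244 + 516 + 7*172*160)/(160*(122 + 11008)) = 15289 + (⅐)*(1/160)*(-36 + 244 + 516 + 192640)/11130 = 15289 + (⅐)*(1/160)*(1/11130)*193364 = 15289 + 48341/3116400 = 47646687941/3116400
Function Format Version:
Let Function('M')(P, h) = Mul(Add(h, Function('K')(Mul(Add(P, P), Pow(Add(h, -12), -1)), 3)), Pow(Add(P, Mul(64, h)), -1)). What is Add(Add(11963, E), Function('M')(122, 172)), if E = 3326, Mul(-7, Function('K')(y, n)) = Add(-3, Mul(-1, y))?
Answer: Rational(47646687941, 3116400) ≈ 15289.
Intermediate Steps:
Function('K')(y, n) = Add(Rational(3, 7), Mul(Rational(1, 7), y)) (Function('K')(y, n) = Mul(Rational(-1, 7), Add(-3, Mul(-1, y))) = Add(Rational(3, 7), Mul(Rational(1, 7), y)))
Function('M')(P, h) = Mul(Pow(Add(P, Mul(64, h)), -1), Add(Rational(3, 7), h, Mul(Rational(2, 7), P, Pow(Add(-12, h), -1)))) (Function('M')(P, h) = Mul(Add(h, Add(Rational(3, 7), Mul(Rational(1, 7), Mul(Add(P, P), Pow(Add(h, -12), -1))))), Pow(Add(P, Mul(64, h)), -1)) = Mul(Add(h, Add(Rational(3, 7), Mul(Rational(1, 7), Mul(Mul(2, P), Pow(Add(-12, h), -1))))), Pow(Add(P, Mul(64, h)), -1)) = Mul(Add(h, Add(Rational(3, 7), Mul(Rational(1, 7), Mul(2, P, Pow(Add(-12, h), -1))))), Pow(Add(P, Mul(64, h)), -1)) = Mul(Add(h, Add(Rational(3, 7), Mul(Rational(2, 7), P, Pow(Add(-12, h), -1)))), Pow(Add(P, Mul(64, h)), -1)) = Mul(Add(Rational(3, 7), h, Mul(Rational(2, 7), P, Pow(Add(-12, h), -1))), Pow(Add(P, Mul(64, h)), -1)) = Mul(Pow(Add(P, Mul(64, h)), -1), Add(Rational(3, 7), h, Mul(Rational(2, 7), P, Pow(Add(-12, h), -1)))))
Add(Add(11963, E), Function('M')(122, 172)) = Add(Add(11963, 3326), Mul(Rational(1, 7), Pow(Add(-12, 172), -1), Pow(Add(122, Mul(64, 172)), -1), Add(-36, Mul(2, 122), Mul(3, 172), Mul(7, 172, Add(-12, 172))))) = Add(15289, Mul(Rational(1, 7), Pow(160, -1), Pow(Add(122, 11008), -1), Add(-36, 244, 516, Mul(7, 172, 160)))) = Add(15289, Mul(Rational(1, 7), Rational(1, 160), Pow(11130, -1), Add(-36, 244, 516, 192640))) = Add(15289, Mul(Rational(1, 7), Rational(1, 160), Rational(1, 11130), 193364)) = Add(15289, Rational(48341, 3116400)) = Rational(47646687941, 3116400)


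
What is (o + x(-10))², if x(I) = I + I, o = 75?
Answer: 3025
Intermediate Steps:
x(I) = 2*I
(o + x(-10))² = (75 + 2*(-10))² = (75 - 20)² = 55² = 3025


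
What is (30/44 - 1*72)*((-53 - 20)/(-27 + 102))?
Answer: 38179/550 ≈ 69.416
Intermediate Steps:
(30/44 - 1*72)*((-53 - 20)/(-27 + 102)) = (30*(1/44) - 72)*(-73/75) = (15/22 - 72)*(-73*1/75) = -1569/22*(-73/75) = 38179/550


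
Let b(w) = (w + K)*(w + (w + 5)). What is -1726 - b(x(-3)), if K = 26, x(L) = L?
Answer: -1703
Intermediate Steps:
b(w) = (5 + 2*w)*(26 + w) (b(w) = (w + 26)*(w + (w + 5)) = (26 + w)*(w + (5 + w)) = (26 + w)*(5 + 2*w) = (5 + 2*w)*(26 + w))
-1726 - b(x(-3)) = -1726 - (130 + 2*(-3)**2 + 57*(-3)) = -1726 - (130 + 2*9 - 171) = -1726 - (130 + 18 - 171) = -1726 - 1*(-23) = -1726 + 23 = -1703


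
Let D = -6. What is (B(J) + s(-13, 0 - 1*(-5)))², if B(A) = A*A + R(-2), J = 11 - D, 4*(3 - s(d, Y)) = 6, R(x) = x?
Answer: 332929/4 ≈ 83232.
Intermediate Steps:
s(d, Y) = 3/2 (s(d, Y) = 3 - ¼*6 = 3 - 3/2 = 3/2)
J = 17 (J = 11 - 1*(-6) = 11 + 6 = 17)
B(A) = -2 + A² (B(A) = A*A - 2 = A² - 2 = -2 + A²)
(B(J) + s(-13, 0 - 1*(-5)))² = ((-2 + 17²) + 3/2)² = ((-2 + 289) + 3/2)² = (287 + 3/2)² = (577/2)² = 332929/4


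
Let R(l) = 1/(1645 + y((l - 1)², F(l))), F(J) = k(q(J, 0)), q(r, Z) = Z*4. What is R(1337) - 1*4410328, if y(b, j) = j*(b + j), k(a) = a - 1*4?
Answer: -31480581668745/7137923 ≈ -4.4103e+6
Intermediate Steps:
q(r, Z) = 4*Z
k(a) = -4 + a (k(a) = a - 4 = -4 + a)
F(J) = -4 (F(J) = -4 + 4*0 = -4 + 0 = -4)
R(l) = 1/(1661 - 4*(-1 + l)²) (R(l) = 1/(1645 - 4*((l - 1)² - 4)) = 1/(1645 - 4*((-1 + l)² - 4)) = 1/(1645 - 4*(-4 + (-1 + l)²)) = 1/(1645 + (16 - 4*(-1 + l)²)) = 1/(1661 - 4*(-1 + l)²))
R(1337) - 1*4410328 = -1/(-1661 + 4*(-1 + 1337)²) - 1*4410328 = -1/(-1661 + 4*1336²) - 4410328 = -1/(-1661 + 4*1784896) - 4410328 = -1/(-1661 + 7139584) - 4410328 = -1/7137923 - 4410328 = -31480581668745/7137923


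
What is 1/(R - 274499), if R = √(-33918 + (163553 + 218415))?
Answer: -274499/75349352951 - 5*√13922/75349352951 ≈ -3.6508e-6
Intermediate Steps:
R = 5*√13922 (R = √(-33918 + 381968) = √348050 = 5*√13922 ≈ 589.96)
1/(R - 274499) = 1/(5*√13922 - 274499) = 1/(-274499 + 5*√13922)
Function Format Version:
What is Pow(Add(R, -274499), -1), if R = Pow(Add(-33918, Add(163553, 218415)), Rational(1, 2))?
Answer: Add(Rational(-274499, 75349352951), Mul(Rational(-5, 75349352951), Pow(13922, Rational(1, 2)))) ≈ -3.6508e-6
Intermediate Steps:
R = Mul(5, Pow(13922, Rational(1, 2))) (R = Pow(Add(-33918, 381968), Rational(1, 2)) = Pow(348050, Rational(1, 2)) = Mul(5, Pow(13922, Rational(1, 2))) ≈ 589.96)
Pow(Add(R, -274499), -1) = Pow(Add(Mul(5, Pow(13922, Rational(1, 2))), -274499), -1) = Pow(Add(-274499, Mul(5, Pow(13922, Rational(1, 2)))), -1)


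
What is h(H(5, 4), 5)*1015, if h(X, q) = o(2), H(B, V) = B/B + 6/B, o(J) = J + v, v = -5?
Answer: -3045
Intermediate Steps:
o(J) = -5 + J (o(J) = J - 5 = -5 + J)
H(B, V) = 1 + 6/B
h(X, q) = -3 (h(X, q) = -5 + 2 = -3)
h(H(5, 4), 5)*1015 = -3*1015 = -3045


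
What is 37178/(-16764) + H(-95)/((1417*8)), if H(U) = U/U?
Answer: -105358261/47509176 ≈ -2.2176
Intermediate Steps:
H(U) = 1
37178/(-16764) + H(-95)/((1417*8)) = 37178/(-16764) + 1/(1417*8) = 37178*(-1/16764) + 1/11336 = -18589/8382 + 1*(1/11336) = -18589/8382 + 1/11336 = -105358261/47509176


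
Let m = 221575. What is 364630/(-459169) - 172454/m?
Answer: -159978422976/101740371175 ≈ -1.5724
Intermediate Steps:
364630/(-459169) - 172454/m = 364630/(-459169) - 172454/221575 = 364630*(-1/459169) - 172454*1/221575 = -364630/459169 - 172454/221575 = -159978422976/101740371175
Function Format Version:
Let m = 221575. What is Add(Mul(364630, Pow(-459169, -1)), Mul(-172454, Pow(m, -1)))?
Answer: Rational(-159978422976, 101740371175) ≈ -1.5724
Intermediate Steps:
Add(Mul(364630, Pow(-459169, -1)), Mul(-172454, Pow(m, -1))) = Add(Mul(364630, Pow(-459169, -1)), Mul(-172454, Pow(221575, -1))) = Add(Mul(364630, Rational(-1, 459169)), Mul(-172454, Rational(1, 221575))) = Add(Rational(-364630, 459169), Rational(-172454, 221575)) = Rational(-159978422976, 101740371175)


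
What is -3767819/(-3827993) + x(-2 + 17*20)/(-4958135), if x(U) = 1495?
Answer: 287317421662/291995478047 ≈ 0.98398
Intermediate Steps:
-3767819/(-3827993) + x(-2 + 17*20)/(-4958135) = -3767819/(-3827993) + 1495/(-4958135) = -3767819*(-1/3827993) + 1495*(-1/4958135) = 3767819/3827993 - 23/76279 = 287317421662/291995478047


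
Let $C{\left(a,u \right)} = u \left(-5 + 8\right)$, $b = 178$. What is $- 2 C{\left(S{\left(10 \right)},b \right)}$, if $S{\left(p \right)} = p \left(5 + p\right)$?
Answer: $-1068$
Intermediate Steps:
$C{\left(a,u \right)} = 3 u$ ($C{\left(a,u \right)} = u 3 = 3 u$)
$- 2 C{\left(S{\left(10 \right)},b \right)} = - 2 \cdot 3 \cdot 178 = \left(-2\right) 534 = -1068$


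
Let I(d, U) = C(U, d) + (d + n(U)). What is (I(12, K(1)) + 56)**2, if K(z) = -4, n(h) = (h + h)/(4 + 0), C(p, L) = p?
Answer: 3844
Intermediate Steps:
n(h) = h/2 (n(h) = (2*h)/4 = (2*h)*(1/4) = h/2)
I(d, U) = d + 3*U/2 (I(d, U) = U + (d + U/2) = d + 3*U/2)
(I(12, K(1)) + 56)**2 = ((12 + (3/2)*(-4)) + 56)**2 = ((12 - 6) + 56)**2 = (6 + 56)**2 = 62**2 = 3844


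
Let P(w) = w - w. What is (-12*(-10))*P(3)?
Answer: 0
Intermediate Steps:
P(w) = 0
(-12*(-10))*P(3) = -12*(-10)*0 = 120*0 = 0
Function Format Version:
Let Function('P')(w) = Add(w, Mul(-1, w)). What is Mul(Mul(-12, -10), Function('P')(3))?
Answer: 0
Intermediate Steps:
Function('P')(w) = 0
Mul(Mul(-12, -10), Function('P')(3)) = Mul(Mul(-12, -10), 0) = Mul(120, 0) = 0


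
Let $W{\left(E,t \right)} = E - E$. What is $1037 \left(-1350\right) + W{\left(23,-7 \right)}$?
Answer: $-1399950$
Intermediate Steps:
$W{\left(E,t \right)} = 0$
$1037 \left(-1350\right) + W{\left(23,-7 \right)} = 1037 \left(-1350\right) + 0 = -1399950 + 0 = -1399950$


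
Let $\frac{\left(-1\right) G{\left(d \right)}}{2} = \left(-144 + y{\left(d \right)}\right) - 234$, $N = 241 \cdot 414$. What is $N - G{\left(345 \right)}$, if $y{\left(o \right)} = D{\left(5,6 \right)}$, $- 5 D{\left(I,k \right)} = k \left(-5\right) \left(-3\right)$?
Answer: $98982$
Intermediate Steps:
$N = 99774$
$D{\left(I,k \right)} = - 3 k$ ($D{\left(I,k \right)} = - \frac{k \left(-5\right) \left(-3\right)}{5} = - \frac{- 5 k \left(-3\right)}{5} = - \frac{15 k}{5} = - 3 k$)
$y{\left(o \right)} = -18$ ($y{\left(o \right)} = \left(-3\right) 6 = -18$)
$G{\left(d \right)} = 792$ ($G{\left(d \right)} = - 2 \left(\left(-144 - 18\right) - 234\right) = - 2 \left(-162 - 234\right) = \left(-2\right) \left(-396\right) = 792$)
$N - G{\left(345 \right)} = 99774 - 792 = 98982$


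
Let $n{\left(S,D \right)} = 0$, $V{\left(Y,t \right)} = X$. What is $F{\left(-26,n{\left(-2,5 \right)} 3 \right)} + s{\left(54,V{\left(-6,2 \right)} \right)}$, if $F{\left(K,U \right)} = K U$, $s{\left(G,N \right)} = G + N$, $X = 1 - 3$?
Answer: $52$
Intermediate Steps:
$X = -2$
$V{\left(Y,t \right)} = -2$
$F{\left(-26,n{\left(-2,5 \right)} 3 \right)} + s{\left(54,V{\left(-6,2 \right)} \right)} = - 26 \cdot 0 \cdot 3 + \left(54 - 2\right) = \left(-26\right) 0 + 52 = 0 + 52 = 52$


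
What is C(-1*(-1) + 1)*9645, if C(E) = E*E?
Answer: 38580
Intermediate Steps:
C(E) = E²
C(-1*(-1) + 1)*9645 = (-1*(-1) + 1)²*9645 = (1 + 1)²*9645 = 2²*9645 = 4*9645 = 38580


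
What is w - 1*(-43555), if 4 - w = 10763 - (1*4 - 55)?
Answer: 32745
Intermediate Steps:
w = -10810 (w = 4 - (10763 - (1*4 - 55)) = 4 - (10763 - (4 - 55)) = 4 - (10763 - 1*(-51)) = 4 - (10763 + 51) = 4 - 1*10814 = 4 - 10814 = -10810)
w - 1*(-43555) = -10810 - 1*(-43555) = -10810 + 43555 = 32745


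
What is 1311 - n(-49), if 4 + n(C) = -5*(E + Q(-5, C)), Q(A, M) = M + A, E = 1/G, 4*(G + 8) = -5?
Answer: 38645/37 ≈ 1044.5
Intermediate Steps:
G = -37/4 (G = -8 + (1/4)*(-5) = -8 - 5/4 = -37/4 ≈ -9.2500)
E = -4/37 (E = 1/(-37/4) = -4/37 ≈ -0.10811)
Q(A, M) = A + M
n(C) = 797/37 - 5*C (n(C) = -4 - 5*(-4/37 + (-5 + C)) = -4 - 5*(-189/37 + C) = -4 + (945/37 - 5*C) = 797/37 - 5*C)
1311 - n(-49) = 1311 - (797/37 - 5*(-49)) = 1311 - (797/37 + 245) = 1311 - 1*9862/37 = 1311 - 9862/37 = 38645/37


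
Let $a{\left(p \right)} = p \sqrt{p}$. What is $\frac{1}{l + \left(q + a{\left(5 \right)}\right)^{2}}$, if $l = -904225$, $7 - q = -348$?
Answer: $- \frac{31123}{24213507725} - \frac{142 \sqrt{5}}{24213507725} \approx -1.2985 \cdot 10^{-6}$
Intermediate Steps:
$q = 355$ ($q = 7 - -348 = 7 + 348 = 355$)
$a{\left(p \right)} = p^{\frac{3}{2}}$
$\frac{1}{l + \left(q + a{\left(5 \right)}\right)^{2}} = \frac{1}{-904225 + \left(355 + 5^{\frac{3}{2}}\right)^{2}} = \frac{1}{-904225 + \left(355 + 5 \sqrt{5}\right)^{2}}$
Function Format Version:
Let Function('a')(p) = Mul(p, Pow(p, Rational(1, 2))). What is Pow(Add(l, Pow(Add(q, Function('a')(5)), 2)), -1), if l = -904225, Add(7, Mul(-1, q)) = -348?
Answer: Add(Rational(-31123, 24213507725), Mul(Rational(-142, 24213507725), Pow(5, Rational(1, 2)))) ≈ -1.2985e-6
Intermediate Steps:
q = 355 (q = Add(7, Mul(-1, -348)) = Add(7, 348) = 355)
Function('a')(p) = Pow(p, Rational(3, 2))
Pow(Add(l, Pow(Add(q, Function('a')(5)), 2)), -1) = Pow(Add(-904225, Pow(Add(355, Pow(5, Rational(3, 2))), 2)), -1) = Pow(Add(-904225, Pow(Add(355, Mul(5, Pow(5, Rational(1, 2)))), 2)), -1)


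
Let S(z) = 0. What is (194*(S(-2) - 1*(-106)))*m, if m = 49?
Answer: 1007636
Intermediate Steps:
(194*(S(-2) - 1*(-106)))*m = (194*(0 - 1*(-106)))*49 = (194*(0 + 106))*49 = (194*106)*49 = 20564*49 = 1007636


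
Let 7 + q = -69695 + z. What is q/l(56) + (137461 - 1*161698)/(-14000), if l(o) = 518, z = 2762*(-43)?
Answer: -187571231/518000 ≈ -362.11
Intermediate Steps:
z = -118766
q = -188468 (q = -7 + (-69695 - 118766) = -7 - 188461 = -188468)
q/l(56) + (137461 - 1*161698)/(-14000) = -188468/518 + (137461 - 1*161698)/(-14000) = -188468*1/518 + (137461 - 161698)*(-1/14000) = -13462/37 - 24237*(-1/14000) = -13462/37 + 24237/14000 = -187571231/518000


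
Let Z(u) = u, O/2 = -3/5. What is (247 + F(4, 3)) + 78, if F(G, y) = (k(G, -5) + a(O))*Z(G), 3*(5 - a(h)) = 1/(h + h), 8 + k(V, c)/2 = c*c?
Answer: 4334/9 ≈ 481.56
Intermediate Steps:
O = -6/5 (O = 2*(-3/5) = 2*(-3*⅕) = 2*(-⅗) = -6/5 ≈ -1.2000)
k(V, c) = -16 + 2*c² (k(V, c) = -16 + 2*(c*c) = -16 + 2*c²)
a(h) = 5 - 1/(6*h) (a(h) = 5 - 1/(3*(h + h)) = 5 - 1/(2*h)/3 = 5 - 1/(6*h))
F(G, y) = 1409*G/36 (F(G, y) = ((-16 + 2*(-5)²) + (5 - 1/(6*(-6/5))))*G = ((-16 + 2*25) + (5 - ⅙*(-⅚)))*G = ((-16 + 50) + (5 + 5/36))*G = (34 + 185/36)*G = 1409*G/36)
(247 + F(4, 3)) + 78 = (247 + (1409/36)*4) + 78 = (247 + 1409/9) + 78 = 3632/9 + 78 = 4334/9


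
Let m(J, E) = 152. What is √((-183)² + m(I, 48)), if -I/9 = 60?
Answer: √33641 ≈ 183.41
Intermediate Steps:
I = -540 (I = -9*60 = -540)
√((-183)² + m(I, 48)) = √((-183)² + 152) = √(33489 + 152) = √33641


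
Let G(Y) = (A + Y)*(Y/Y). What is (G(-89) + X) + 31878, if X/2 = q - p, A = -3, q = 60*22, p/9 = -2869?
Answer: 86068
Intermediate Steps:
p = -25821 (p = 9*(-2869) = -25821)
q = 1320
G(Y) = -3 + Y (G(Y) = (-3 + Y)*(Y/Y) = (-3 + Y)*1 = -3 + Y)
X = 54282 (X = 2*(1320 - 1*(-25821)) = 2*(1320 + 25821) = 2*27141 = 54282)
(G(-89) + X) + 31878 = ((-3 - 89) + 54282) + 31878 = (-92 + 54282) + 31878 = 54190 + 31878 = 86068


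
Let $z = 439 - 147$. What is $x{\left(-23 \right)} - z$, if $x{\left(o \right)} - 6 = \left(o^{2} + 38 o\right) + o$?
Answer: $-654$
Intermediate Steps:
$z = 292$ ($z = 439 - 147 = 292$)
$x{\left(o \right)} = 6 + o^{2} + 39 o$ ($x{\left(o \right)} = 6 + \left(\left(o^{2} + 38 o\right) + o\right) = 6 + \left(o^{2} + 39 o\right) = 6 + o^{2} + 39 o$)
$x{\left(-23 \right)} - z = \left(6 + \left(-23\right)^{2} + 39 \left(-23\right)\right) - 292 = \left(6 + 529 - 897\right) - 292 = -362 - 292 = -654$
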